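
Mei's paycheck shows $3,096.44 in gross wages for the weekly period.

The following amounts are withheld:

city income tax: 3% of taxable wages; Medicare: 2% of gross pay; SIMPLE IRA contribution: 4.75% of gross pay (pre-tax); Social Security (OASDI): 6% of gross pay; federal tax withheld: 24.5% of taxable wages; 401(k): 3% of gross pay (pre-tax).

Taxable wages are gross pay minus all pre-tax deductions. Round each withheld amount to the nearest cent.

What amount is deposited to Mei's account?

$1,823.22

401(k): $3,096.44 × 0.03 = $92.89
SIMPLE IRA contribution: $3,096.44 × 0.0475 = $147.08
Pre-tax total = $92.89 + $147.08 = $239.97
Taxable wages = $3,096.44 − $239.97 = $2,856.47
City income tax: $2,856.47 × 0.03 = $85.69
Federal tax withheld: $2,856.47 × 0.245 = $699.84
Medicare: $3,096.44 × 0.02 = $61.93
Social Security (OASDI): $3,096.44 × 0.06 = $185.79
Total deductions = $92.89 + $147.08 + $85.69 + $699.84 + $61.93 + $185.79 = $1,273.22
Net pay = $3,096.44 − $1,273.22 = $1,823.22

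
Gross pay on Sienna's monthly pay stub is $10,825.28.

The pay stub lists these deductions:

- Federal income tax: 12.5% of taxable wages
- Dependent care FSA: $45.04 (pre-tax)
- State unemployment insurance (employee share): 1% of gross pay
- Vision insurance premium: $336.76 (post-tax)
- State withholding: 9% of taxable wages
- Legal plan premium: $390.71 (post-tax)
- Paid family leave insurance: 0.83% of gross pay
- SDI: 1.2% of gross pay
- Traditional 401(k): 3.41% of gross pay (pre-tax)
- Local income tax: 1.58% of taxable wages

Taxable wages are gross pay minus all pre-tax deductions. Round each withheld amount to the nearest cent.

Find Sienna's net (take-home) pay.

$6,952.74

Dependent care FSA: $45.04
Traditional 401(k): $10,825.28 × 0.0341 = $369.14
Pre-tax total = $45.04 + $369.14 = $414.18
Taxable wages = $10,825.28 − $414.18 = $10,411.10
Local income tax: $10,411.10 × 0.0158 = $164.50
State withholding: $10,411.10 × 0.09 = $937.00
Federal income tax: $10,411.10 × 0.125 = $1,301.39
SDI: $10,825.28 × 0.012 = $129.90
Paid family leave insurance: $10,825.28 × 0.0083 = $89.85
State unemployment insurance (employee share): $10,825.28 × 0.01 = $108.25
Legal plan premium: $390.71
Vision insurance premium: $336.76
Total deductions = $45.04 + $369.14 + $164.50 + $937.00 + $1,301.39 + $129.90 + $89.85 + $108.25 + $390.71 + $336.76 = $3,872.54
Net pay = $10,825.28 − $3,872.54 = $6,952.74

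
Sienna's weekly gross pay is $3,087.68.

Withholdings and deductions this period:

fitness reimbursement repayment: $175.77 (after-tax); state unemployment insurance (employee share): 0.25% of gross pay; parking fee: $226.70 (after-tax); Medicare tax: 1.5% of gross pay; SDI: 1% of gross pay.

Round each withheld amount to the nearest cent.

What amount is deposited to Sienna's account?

SDI: $3,087.68 × 0.01 = $30.88
State unemployment insurance (employee share): $3,087.68 × 0.0025 = $7.72
Medicare tax: $3,087.68 × 0.015 = $46.32
Fitness reimbursement repayment: $175.77
Parking fee: $226.70
Total deductions = $30.88 + $7.72 + $46.32 + $175.77 + $226.70 = $487.39
Net pay = $3,087.68 − $487.39 = $2,600.29

$2,600.29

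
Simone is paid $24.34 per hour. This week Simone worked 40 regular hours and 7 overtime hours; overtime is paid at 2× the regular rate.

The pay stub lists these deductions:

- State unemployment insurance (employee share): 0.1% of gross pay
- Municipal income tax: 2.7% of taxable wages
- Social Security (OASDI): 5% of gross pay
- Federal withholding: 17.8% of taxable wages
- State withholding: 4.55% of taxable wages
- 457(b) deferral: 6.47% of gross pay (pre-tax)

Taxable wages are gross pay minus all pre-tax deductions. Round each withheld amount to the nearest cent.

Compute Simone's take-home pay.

$854.35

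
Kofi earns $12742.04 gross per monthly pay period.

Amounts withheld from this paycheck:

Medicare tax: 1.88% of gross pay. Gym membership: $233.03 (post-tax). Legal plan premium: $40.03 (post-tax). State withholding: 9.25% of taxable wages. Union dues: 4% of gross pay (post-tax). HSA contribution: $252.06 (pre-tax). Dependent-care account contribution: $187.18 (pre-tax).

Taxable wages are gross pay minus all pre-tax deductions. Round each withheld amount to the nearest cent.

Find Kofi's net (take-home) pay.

HSA contribution: $252.06
Dependent-care account contribution: $187.18
Pre-tax total = $252.06 + $187.18 = $439.24
Taxable wages = $12742.04 − $439.24 = $12302.80
State withholding: $12302.80 × 0.0925 = $1138.01
Medicare tax: $12742.04 × 0.0188 = $239.55
Legal plan premium: $40.03
Gym membership: $233.03
Union dues: $12742.04 × 0.04 = $509.68
Total deductions = $252.06 + $187.18 + $1138.01 + $239.55 + $40.03 + $233.03 + $509.68 = $2599.54
Net pay = $12742.04 − $2599.54 = $10142.50

$10142.50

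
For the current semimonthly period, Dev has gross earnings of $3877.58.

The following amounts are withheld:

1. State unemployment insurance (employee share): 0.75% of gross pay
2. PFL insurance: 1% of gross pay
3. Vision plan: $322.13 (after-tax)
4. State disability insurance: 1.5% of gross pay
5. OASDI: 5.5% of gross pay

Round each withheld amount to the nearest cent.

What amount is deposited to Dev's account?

$3216.16

State unemployment insurance (employee share): $3877.58 × 0.0075 = $29.08
OASDI: $3877.58 × 0.055 = $213.27
PFL insurance: $3877.58 × 0.01 = $38.78
State disability insurance: $3877.58 × 0.015 = $58.16
Vision plan: $322.13
Total deductions = $29.08 + $213.27 + $38.78 + $58.16 + $322.13 = $661.42
Net pay = $3877.58 − $661.42 = $3216.16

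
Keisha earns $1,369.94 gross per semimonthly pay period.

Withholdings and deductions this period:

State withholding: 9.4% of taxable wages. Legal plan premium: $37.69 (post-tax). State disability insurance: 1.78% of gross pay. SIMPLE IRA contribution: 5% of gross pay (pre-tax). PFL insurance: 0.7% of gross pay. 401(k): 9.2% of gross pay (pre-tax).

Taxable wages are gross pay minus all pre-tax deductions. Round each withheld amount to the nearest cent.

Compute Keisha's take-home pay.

$993.26

401(k): $1,369.94 × 0.092 = $126.03
SIMPLE IRA contribution: $1,369.94 × 0.05 = $68.50
Pre-tax total = $126.03 + $68.50 = $194.53
Taxable wages = $1,369.94 − $194.53 = $1,175.41
State withholding: $1,175.41 × 0.094 = $110.49
PFL insurance: $1,369.94 × 0.007 = $9.59
State disability insurance: $1,369.94 × 0.0178 = $24.38
Legal plan premium: $37.69
Total deductions = $126.03 + $68.50 + $110.49 + $9.59 + $24.38 + $37.69 = $376.68
Net pay = $1,369.94 − $376.68 = $993.26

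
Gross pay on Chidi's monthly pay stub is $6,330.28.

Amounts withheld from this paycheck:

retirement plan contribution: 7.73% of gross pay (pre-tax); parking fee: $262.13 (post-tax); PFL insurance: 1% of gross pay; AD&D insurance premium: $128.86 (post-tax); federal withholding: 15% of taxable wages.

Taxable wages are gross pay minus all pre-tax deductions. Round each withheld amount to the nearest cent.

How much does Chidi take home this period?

$4,510.52

Retirement plan contribution: $6,330.28 × 0.0773 = $489.33
Taxable wages = $6,330.28 − $489.33 = $5,840.95
Federal withholding: $5,840.95 × 0.15 = $876.14
PFL insurance: $6,330.28 × 0.01 = $63.30
AD&D insurance premium: $128.86
Parking fee: $262.13
Total deductions = $489.33 + $876.14 + $63.30 + $128.86 + $262.13 = $1,819.76
Net pay = $6,330.28 − $1,819.76 = $4,510.52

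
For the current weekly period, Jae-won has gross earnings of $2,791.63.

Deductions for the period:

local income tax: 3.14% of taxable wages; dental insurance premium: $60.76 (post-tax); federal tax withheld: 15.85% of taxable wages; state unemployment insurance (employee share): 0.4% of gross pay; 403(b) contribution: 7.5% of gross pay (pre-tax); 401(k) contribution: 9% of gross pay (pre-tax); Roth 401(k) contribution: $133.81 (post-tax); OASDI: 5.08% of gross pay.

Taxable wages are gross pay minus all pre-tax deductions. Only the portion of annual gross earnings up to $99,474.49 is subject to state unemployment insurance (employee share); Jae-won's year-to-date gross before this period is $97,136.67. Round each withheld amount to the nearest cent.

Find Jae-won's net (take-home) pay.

401(k) contribution: $2,791.63 × 0.09 = $251.25
403(b) contribution: $2,791.63 × 0.075 = $209.37
Pre-tax total = $251.25 + $209.37 = $460.62
Taxable wages = $2,791.63 − $460.62 = $2,331.01
Local income tax: $2,331.01 × 0.0314 = $73.19
Federal tax withheld: $2,331.01 × 0.1585 = $369.47
State unemployment insurance (employee share): only $99,474.49 − $97,136.67 = $2,337.82 of this check is subject → $2,337.82 × 0.004 = $9.35
OASDI: $2,791.63 × 0.0508 = $141.81
Roth 401(k) contribution: $133.81
Dental insurance premium: $60.76
Total deductions = $251.25 + $209.37 + $73.19 + $369.47 + $9.35 + $141.81 + $133.81 + $60.76 = $1,249.01
Net pay = $2,791.63 − $1,249.01 = $1,542.62

$1,542.62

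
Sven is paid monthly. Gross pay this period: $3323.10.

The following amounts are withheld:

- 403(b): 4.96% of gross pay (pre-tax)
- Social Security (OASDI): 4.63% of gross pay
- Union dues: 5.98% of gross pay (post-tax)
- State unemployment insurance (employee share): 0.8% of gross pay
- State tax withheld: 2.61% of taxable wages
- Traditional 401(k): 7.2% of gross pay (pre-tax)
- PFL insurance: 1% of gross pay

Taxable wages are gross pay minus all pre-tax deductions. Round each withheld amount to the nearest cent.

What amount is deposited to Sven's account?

$2430.43

403(b): $3323.10 × 0.0496 = $164.83
Traditional 401(k): $3323.10 × 0.072 = $239.26
Pre-tax total = $164.83 + $239.26 = $404.09
Taxable wages = $3323.10 − $404.09 = $2919.01
State tax withheld: $2919.01 × 0.0261 = $76.19
PFL insurance: $3323.10 × 0.01 = $33.23
Social Security (OASDI): $3323.10 × 0.0463 = $153.86
State unemployment insurance (employee share): $3323.10 × 0.008 = $26.58
Union dues: $3323.10 × 0.0598 = $198.72
Total deductions = $164.83 + $239.26 + $76.19 + $33.23 + $153.86 + $26.58 + $198.72 = $892.67
Net pay = $3323.10 − $892.67 = $2430.43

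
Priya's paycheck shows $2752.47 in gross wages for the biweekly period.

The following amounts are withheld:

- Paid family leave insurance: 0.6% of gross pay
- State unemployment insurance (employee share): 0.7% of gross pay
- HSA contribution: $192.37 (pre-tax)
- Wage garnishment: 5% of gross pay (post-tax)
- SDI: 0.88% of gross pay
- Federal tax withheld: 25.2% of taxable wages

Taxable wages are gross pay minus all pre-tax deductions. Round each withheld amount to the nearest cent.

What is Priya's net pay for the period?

$1717.33

HSA contribution: $192.37
Taxable wages = $2752.47 − $192.37 = $2560.10
Federal tax withheld: $2560.10 × 0.252 = $645.15
SDI: $2752.47 × 0.0088 = $24.22
State unemployment insurance (employee share): $2752.47 × 0.007 = $19.27
Paid family leave insurance: $2752.47 × 0.006 = $16.51
Wage garnishment: $2752.47 × 0.05 = $137.62
Total deductions = $192.37 + $645.15 + $24.22 + $19.27 + $16.51 + $137.62 = $1035.14
Net pay = $2752.47 − $1035.14 = $1717.33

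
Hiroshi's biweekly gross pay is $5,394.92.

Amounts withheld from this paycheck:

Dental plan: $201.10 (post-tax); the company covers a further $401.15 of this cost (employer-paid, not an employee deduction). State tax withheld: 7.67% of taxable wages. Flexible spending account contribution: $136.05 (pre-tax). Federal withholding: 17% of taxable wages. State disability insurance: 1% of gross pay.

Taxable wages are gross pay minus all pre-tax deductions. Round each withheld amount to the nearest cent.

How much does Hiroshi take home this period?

$3,706.45

Flexible spending account contribution: $136.05
Taxable wages = $5,394.92 − $136.05 = $5,258.87
State tax withheld: $5,258.87 × 0.0767 = $403.36
Federal withholding: $5,258.87 × 0.17 = $894.01
State disability insurance: $5,394.92 × 0.01 = $53.95
Dental plan: $201.10
(Employer's $401.15 toward dental plan is not withheld from the employee.)
Total deductions = $136.05 + $403.36 + $894.01 + $53.95 + $201.10 = $1,688.47
Net pay = $5,394.92 − $1,688.47 = $3,706.45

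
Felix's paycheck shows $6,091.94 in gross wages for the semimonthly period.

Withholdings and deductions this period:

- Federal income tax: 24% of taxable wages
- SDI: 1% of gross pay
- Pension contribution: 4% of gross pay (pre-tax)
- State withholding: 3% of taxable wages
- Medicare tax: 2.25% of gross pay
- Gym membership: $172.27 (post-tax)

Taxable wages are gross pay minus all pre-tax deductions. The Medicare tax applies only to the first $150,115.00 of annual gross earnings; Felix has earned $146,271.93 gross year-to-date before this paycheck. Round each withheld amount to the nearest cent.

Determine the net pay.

Pension contribution: $6,091.94 × 0.04 = $243.68
Taxable wages = $6,091.94 − $243.68 = $5,848.26
State withholding: $5,848.26 × 0.03 = $175.45
Federal income tax: $5,848.26 × 0.24 = $1,403.58
SDI: $6,091.94 × 0.01 = $60.92
Medicare tax: only $150,115.00 − $146,271.93 = $3,843.07 of this check is subject → $3,843.07 × 0.0225 = $86.47
Gym membership: $172.27
Total deductions = $243.68 + $175.45 + $1,403.58 + $60.92 + $86.47 + $172.27 = $2,142.37
Net pay = $6,091.94 − $2,142.37 = $3,949.57

$3,949.57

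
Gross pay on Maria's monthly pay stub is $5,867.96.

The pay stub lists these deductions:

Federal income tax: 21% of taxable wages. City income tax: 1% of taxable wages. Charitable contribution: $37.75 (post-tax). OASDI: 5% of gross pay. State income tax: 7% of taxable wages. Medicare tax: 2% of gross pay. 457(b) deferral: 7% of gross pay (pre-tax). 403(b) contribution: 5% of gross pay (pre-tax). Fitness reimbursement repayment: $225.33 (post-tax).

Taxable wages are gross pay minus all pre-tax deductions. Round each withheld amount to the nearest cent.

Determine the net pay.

$2,992.45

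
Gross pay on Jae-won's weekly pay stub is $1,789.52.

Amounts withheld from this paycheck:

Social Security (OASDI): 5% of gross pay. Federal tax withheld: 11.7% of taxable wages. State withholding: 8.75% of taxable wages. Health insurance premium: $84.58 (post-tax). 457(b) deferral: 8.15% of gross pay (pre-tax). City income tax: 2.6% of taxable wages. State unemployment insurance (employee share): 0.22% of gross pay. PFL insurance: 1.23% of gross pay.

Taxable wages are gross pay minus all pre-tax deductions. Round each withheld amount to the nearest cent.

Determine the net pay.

457(b) deferral: $1,789.52 × 0.0815 = $145.85
Taxable wages = $1,789.52 − $145.85 = $1,643.67
Federal tax withheld: $1,643.67 × 0.117 = $192.31
City income tax: $1,643.67 × 0.026 = $42.74
State withholding: $1,643.67 × 0.0875 = $143.82
Social Security (OASDI): $1,789.52 × 0.05 = $89.48
PFL insurance: $1,789.52 × 0.0123 = $22.01
State unemployment insurance (employee share): $1,789.52 × 0.0022 = $3.94
Health insurance premium: $84.58
Total deductions = $145.85 + $192.31 + $42.74 + $143.82 + $89.48 + $22.01 + $3.94 + $84.58 = $724.73
Net pay = $1,789.52 − $724.73 = $1,064.79

$1,064.79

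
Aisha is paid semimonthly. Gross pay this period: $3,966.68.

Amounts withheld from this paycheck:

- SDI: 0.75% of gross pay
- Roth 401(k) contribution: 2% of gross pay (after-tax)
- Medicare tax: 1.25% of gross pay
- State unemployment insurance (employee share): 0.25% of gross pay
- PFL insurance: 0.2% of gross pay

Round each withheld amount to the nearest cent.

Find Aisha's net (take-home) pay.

SDI: $3,966.68 × 0.0075 = $29.75
PFL insurance: $3,966.68 × 0.002 = $7.93
State unemployment insurance (employee share): $3,966.68 × 0.0025 = $9.92
Medicare tax: $3,966.68 × 0.0125 = $49.58
Roth 401(k) contribution: $3,966.68 × 0.02 = $79.33
Total deductions = $29.75 + $7.93 + $9.92 + $49.58 + $79.33 = $176.51
Net pay = $3,966.68 − $176.51 = $3,790.17

$3,790.17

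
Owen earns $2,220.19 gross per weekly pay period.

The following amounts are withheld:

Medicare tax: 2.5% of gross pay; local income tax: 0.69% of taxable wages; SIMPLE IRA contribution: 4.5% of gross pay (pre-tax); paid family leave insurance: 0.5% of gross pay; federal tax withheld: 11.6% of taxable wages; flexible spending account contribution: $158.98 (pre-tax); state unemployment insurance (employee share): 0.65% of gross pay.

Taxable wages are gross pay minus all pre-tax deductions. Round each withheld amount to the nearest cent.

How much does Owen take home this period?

SIMPLE IRA contribution: $2,220.19 × 0.045 = $99.91
Flexible spending account contribution: $158.98
Pre-tax total = $99.91 + $158.98 = $258.89
Taxable wages = $2,220.19 − $258.89 = $1,961.30
Local income tax: $1,961.30 × 0.0069 = $13.53
Federal tax withheld: $1,961.30 × 0.116 = $227.51
State unemployment insurance (employee share): $2,220.19 × 0.0065 = $14.43
Paid family leave insurance: $2,220.19 × 0.005 = $11.10
Medicare tax: $2,220.19 × 0.025 = $55.50
Total deductions = $99.91 + $158.98 + $13.53 + $227.51 + $14.43 + $11.10 + $55.50 = $580.96
Net pay = $2,220.19 − $580.96 = $1,639.23

$1,639.23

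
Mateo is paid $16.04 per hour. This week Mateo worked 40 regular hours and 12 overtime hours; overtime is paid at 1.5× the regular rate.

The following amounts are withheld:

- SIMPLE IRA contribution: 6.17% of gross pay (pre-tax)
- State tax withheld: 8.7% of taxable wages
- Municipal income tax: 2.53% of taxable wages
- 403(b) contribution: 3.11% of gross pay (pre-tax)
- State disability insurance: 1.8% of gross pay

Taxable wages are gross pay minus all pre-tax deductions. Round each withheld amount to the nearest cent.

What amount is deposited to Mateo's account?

$732.46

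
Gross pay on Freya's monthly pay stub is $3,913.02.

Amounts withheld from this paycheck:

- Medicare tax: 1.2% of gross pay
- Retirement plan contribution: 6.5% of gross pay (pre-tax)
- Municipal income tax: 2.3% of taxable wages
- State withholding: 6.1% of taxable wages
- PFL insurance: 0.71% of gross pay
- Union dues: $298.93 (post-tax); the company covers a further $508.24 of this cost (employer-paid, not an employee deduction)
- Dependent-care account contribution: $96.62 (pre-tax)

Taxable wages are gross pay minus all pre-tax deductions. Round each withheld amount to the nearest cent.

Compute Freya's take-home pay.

Retirement plan contribution: $3,913.02 × 0.065 = $254.35
Dependent-care account contribution: $96.62
Pre-tax total = $254.35 + $96.62 = $350.97
Taxable wages = $3,913.02 − $350.97 = $3,562.05
State withholding: $3,562.05 × 0.061 = $217.29
Municipal income tax: $3,562.05 × 0.023 = $81.93
PFL insurance: $3,913.02 × 0.0071 = $27.78
Medicare tax: $3,913.02 × 0.012 = $46.96
Union dues: $298.93
(Employer's $508.24 toward union dues is not withheld from the employee.)
Total deductions = $254.35 + $96.62 + $217.29 + $81.93 + $27.78 + $46.96 + $298.93 = $1,023.86
Net pay = $3,913.02 − $1,023.86 = $2,889.16

$2,889.16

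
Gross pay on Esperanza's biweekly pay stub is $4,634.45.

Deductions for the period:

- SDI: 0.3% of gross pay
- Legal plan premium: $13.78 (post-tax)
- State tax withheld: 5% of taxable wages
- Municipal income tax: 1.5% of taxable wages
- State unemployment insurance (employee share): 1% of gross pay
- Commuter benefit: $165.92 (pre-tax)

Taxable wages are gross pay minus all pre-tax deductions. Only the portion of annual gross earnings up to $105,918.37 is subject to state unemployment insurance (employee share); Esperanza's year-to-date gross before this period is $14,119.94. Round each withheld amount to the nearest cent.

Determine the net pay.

$4,104.05

Commuter benefit: $165.92
Taxable wages = $4,634.45 − $165.92 = $4,468.53
State tax withheld: $4,468.53 × 0.05 = $223.43
Municipal income tax: $4,468.53 × 0.015 = $67.03
State unemployment insurance (employee share): cap not yet reached, full $4,634.45 is subject → $4,634.45 × 0.01 = $46.34
SDI: $4,634.45 × 0.003 = $13.90
Legal plan premium: $13.78
Total deductions = $165.92 + $223.43 + $67.03 + $46.34 + $13.90 + $13.78 = $530.40
Net pay = $4,634.45 − $530.40 = $4,104.05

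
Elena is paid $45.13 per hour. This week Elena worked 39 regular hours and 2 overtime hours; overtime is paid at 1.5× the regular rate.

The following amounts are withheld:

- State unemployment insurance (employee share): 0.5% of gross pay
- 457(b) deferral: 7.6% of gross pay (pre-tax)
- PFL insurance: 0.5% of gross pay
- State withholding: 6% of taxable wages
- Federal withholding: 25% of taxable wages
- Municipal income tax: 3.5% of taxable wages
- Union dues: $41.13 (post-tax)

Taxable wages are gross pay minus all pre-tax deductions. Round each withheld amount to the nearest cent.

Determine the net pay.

Regular pay: 39 × $45.13 = $1760.07
Overtime pay: 2 × $45.13 × 1.5 = $135.39
Gross pay = $1760.07 + $135.39 = $1895.46
457(b) deferral: $1895.46 × 0.076 = $144.05
Taxable wages = $1895.46 − $144.05 = $1751.41
Municipal income tax: $1751.41 × 0.035 = $61.30
State withholding: $1751.41 × 0.06 = $105.08
Federal withholding: $1751.41 × 0.25 = $437.85
PFL insurance: $1895.46 × 0.005 = $9.48
State unemployment insurance (employee share): $1895.46 × 0.005 = $9.48
Union dues: $41.13
Total deductions = $144.05 + $61.30 + $105.08 + $437.85 + $9.48 + $9.48 + $41.13 = $808.37
Net pay = $1895.46 − $808.37 = $1087.09

$1087.09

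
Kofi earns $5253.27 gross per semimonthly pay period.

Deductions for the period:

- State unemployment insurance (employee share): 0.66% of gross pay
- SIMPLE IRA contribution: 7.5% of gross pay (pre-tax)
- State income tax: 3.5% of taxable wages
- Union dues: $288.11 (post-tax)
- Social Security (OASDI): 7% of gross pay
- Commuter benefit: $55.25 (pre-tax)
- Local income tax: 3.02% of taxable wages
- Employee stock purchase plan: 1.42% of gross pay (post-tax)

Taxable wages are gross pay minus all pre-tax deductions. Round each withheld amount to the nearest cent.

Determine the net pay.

SIMPLE IRA contribution: $5253.27 × 0.075 = $394.00
Commuter benefit: $55.25
Pre-tax total = $394.00 + $55.25 = $449.25
Taxable wages = $5253.27 − $449.25 = $4804.02
Local income tax: $4804.02 × 0.0302 = $145.08
State income tax: $4804.02 × 0.035 = $168.14
Social Security (OASDI): $5253.27 × 0.07 = $367.73
State unemployment insurance (employee share): $5253.27 × 0.0066 = $34.67
Employee stock purchase plan: $5253.27 × 0.0142 = $74.60
Union dues: $288.11
Total deductions = $394.00 + $55.25 + $145.08 + $168.14 + $367.73 + $34.67 + $74.60 + $288.11 = $1527.58
Net pay = $5253.27 − $1527.58 = $3725.69

$3725.69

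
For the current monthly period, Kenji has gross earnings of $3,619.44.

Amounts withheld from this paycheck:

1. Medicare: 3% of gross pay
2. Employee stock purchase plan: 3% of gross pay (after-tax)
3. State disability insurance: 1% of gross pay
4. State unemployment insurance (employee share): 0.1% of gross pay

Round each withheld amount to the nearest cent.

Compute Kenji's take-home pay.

State disability insurance: $3,619.44 × 0.01 = $36.19
Medicare: $3,619.44 × 0.03 = $108.58
State unemployment insurance (employee share): $3,619.44 × 0.001 = $3.62
Employee stock purchase plan: $3,619.44 × 0.03 = $108.58
Total deductions = $36.19 + $108.58 + $3.62 + $108.58 = $256.97
Net pay = $3,619.44 − $256.97 = $3,362.47

$3,362.47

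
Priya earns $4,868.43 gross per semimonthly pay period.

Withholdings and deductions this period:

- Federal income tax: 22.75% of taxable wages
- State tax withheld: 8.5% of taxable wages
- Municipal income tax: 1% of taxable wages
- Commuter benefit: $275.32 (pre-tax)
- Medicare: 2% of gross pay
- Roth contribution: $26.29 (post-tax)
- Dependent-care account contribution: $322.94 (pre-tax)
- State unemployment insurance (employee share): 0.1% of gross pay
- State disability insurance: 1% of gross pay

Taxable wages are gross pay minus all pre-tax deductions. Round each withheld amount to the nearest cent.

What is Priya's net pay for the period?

Commuter benefit: $275.32
Dependent-care account contribution: $322.94
Pre-tax total = $275.32 + $322.94 = $598.26
Taxable wages = $4,868.43 − $598.26 = $4,270.17
Municipal income tax: $4,270.17 × 0.01 = $42.70
State tax withheld: $4,270.17 × 0.085 = $362.96
Federal income tax: $4,270.17 × 0.2275 = $971.46
Medicare: $4,868.43 × 0.02 = $97.37
State unemployment insurance (employee share): $4,868.43 × 0.001 = $4.87
State disability insurance: $4,868.43 × 0.01 = $48.68
Roth contribution: $26.29
Total deductions = $275.32 + $322.94 + $42.70 + $362.96 + $971.46 + $97.37 + $4.87 + $48.68 + $26.29 = $2,152.59
Net pay = $4,868.43 − $2,152.59 = $2,715.84

$2,715.84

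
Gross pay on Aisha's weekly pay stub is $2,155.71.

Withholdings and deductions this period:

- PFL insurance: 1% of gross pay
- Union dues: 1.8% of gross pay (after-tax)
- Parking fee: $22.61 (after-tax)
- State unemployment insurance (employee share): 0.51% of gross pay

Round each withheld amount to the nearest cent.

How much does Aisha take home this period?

$2,061.75

PFL insurance: $2,155.71 × 0.01 = $21.56
State unemployment insurance (employee share): $2,155.71 × 0.0051 = $10.99
Union dues: $2,155.71 × 0.018 = $38.80
Parking fee: $22.61
Total deductions = $21.56 + $10.99 + $38.80 + $22.61 = $93.96
Net pay = $2,155.71 − $93.96 = $2,061.75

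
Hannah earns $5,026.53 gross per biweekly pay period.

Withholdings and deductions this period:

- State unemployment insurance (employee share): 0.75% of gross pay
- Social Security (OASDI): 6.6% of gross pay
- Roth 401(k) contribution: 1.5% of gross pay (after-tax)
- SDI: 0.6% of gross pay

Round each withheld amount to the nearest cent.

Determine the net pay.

SDI: $5,026.53 × 0.006 = $30.16
State unemployment insurance (employee share): $5,026.53 × 0.0075 = $37.70
Social Security (OASDI): $5,026.53 × 0.066 = $331.75
Roth 401(k) contribution: $5,026.53 × 0.015 = $75.40
Total deductions = $30.16 + $37.70 + $331.75 + $75.40 = $475.01
Net pay = $5,026.53 − $475.01 = $4,551.52

$4,551.52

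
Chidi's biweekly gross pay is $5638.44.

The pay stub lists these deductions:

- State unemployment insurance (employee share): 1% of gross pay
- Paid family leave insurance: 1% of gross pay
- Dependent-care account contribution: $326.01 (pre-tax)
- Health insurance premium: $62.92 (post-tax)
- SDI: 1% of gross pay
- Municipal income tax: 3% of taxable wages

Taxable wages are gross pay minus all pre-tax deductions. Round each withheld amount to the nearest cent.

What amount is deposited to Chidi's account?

Dependent-care account contribution: $326.01
Taxable wages = $5638.44 − $326.01 = $5312.43
Municipal income tax: $5312.43 × 0.03 = $159.37
Paid family leave insurance: $5638.44 × 0.01 = $56.38
State unemployment insurance (employee share): $5638.44 × 0.01 = $56.38
SDI: $5638.44 × 0.01 = $56.38
Health insurance premium: $62.92
Total deductions = $326.01 + $159.37 + $56.38 + $56.38 + $56.38 + $62.92 = $717.44
Net pay = $5638.44 − $717.44 = $4921.00

$4921.00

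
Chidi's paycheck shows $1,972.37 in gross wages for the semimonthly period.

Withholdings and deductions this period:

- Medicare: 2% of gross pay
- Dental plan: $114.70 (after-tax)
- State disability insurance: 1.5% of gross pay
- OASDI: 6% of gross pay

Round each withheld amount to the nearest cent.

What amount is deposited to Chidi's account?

$1,670.29

Medicare: $1,972.37 × 0.02 = $39.45
State disability insurance: $1,972.37 × 0.015 = $29.59
OASDI: $1,972.37 × 0.06 = $118.34
Dental plan: $114.70
Total deductions = $39.45 + $29.59 + $118.34 + $114.70 = $302.08
Net pay = $1,972.37 − $302.08 = $1,670.29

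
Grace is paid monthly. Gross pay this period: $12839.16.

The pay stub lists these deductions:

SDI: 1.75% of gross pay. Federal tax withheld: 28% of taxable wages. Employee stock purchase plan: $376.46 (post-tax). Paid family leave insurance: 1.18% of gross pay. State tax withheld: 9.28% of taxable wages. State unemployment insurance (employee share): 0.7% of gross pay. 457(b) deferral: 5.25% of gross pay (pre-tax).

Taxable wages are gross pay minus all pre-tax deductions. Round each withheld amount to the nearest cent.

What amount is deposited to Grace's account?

457(b) deferral: $12839.16 × 0.0525 = $674.06
Taxable wages = $12839.16 − $674.06 = $12165.10
State tax withheld: $12165.10 × 0.0928 = $1128.92
Federal tax withheld: $12165.10 × 0.28 = $3406.23
Paid family leave insurance: $12839.16 × 0.0118 = $151.50
State unemployment insurance (employee share): $12839.16 × 0.007 = $89.87
SDI: $12839.16 × 0.0175 = $224.69
Employee stock purchase plan: $376.46
Total deductions = $674.06 + $1128.92 + $3406.23 + $151.50 + $89.87 + $224.69 + $376.46 = $6051.73
Net pay = $12839.16 − $6051.73 = $6787.43

$6787.43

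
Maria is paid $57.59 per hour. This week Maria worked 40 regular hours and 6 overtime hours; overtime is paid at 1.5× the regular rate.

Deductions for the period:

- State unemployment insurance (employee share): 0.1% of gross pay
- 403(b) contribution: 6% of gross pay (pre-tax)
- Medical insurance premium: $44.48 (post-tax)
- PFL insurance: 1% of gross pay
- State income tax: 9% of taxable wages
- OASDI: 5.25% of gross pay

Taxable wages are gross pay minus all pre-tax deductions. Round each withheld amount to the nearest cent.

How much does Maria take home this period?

$2,190.20

Regular pay: 40 × $57.59 = $2,303.60
Overtime pay: 6 × $57.59 × 1.5 = $518.31
Gross pay = $2,303.60 + $518.31 = $2,821.91
403(b) contribution: $2,821.91 × 0.06 = $169.31
Taxable wages = $2,821.91 − $169.31 = $2,652.60
State income tax: $2,652.60 × 0.09 = $238.73
State unemployment insurance (employee share): $2,821.91 × 0.001 = $2.82
PFL insurance: $2,821.91 × 0.01 = $28.22
OASDI: $2,821.91 × 0.0525 = $148.15
Medical insurance premium: $44.48
Total deductions = $169.31 + $238.73 + $2.82 + $28.22 + $148.15 + $44.48 = $631.71
Net pay = $2,821.91 − $631.71 = $2,190.20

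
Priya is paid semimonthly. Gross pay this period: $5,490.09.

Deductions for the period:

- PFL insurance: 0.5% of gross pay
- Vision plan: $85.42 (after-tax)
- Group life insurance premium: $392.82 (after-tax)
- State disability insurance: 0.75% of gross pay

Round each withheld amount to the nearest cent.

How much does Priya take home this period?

State disability insurance: $5,490.09 × 0.0075 = $41.18
PFL insurance: $5,490.09 × 0.005 = $27.45
Group life insurance premium: $392.82
Vision plan: $85.42
Total deductions = $41.18 + $27.45 + $392.82 + $85.42 = $546.87
Net pay = $5,490.09 − $546.87 = $4,943.22

$4,943.22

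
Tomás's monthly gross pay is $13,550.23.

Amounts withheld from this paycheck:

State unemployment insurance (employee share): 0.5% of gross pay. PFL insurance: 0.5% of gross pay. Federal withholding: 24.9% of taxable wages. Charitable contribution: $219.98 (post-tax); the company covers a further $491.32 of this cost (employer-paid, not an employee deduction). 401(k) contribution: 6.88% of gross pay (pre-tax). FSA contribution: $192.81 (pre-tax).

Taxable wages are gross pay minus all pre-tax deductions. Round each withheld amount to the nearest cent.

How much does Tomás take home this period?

$8,975.82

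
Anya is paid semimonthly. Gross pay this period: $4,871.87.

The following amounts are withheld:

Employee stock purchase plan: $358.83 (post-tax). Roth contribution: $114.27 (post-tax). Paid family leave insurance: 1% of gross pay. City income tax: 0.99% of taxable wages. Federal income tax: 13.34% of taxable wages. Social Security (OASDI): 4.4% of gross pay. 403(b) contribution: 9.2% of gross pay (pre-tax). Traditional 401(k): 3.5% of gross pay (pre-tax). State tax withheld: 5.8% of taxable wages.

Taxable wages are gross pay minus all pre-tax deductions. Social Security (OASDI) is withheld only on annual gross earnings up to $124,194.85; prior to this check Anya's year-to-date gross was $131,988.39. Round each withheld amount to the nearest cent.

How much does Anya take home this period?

$2,875.16

Traditional 401(k): $4,871.87 × 0.035 = $170.52
403(b) contribution: $4,871.87 × 0.092 = $448.21
Pre-tax total = $170.52 + $448.21 = $618.73
Taxable wages = $4,871.87 − $618.73 = $4,253.14
Federal income tax: $4,253.14 × 0.1334 = $567.37
State tax withheld: $4,253.14 × 0.058 = $246.68
City income tax: $4,253.14 × 0.0099 = $42.11
Paid family leave insurance: $4,871.87 × 0.01 = $48.72
Social Security (OASDI): annual cap $124,194.85 already reached (YTD $131,988.39), so $0.00
Employee stock purchase plan: $358.83
Roth contribution: $114.27
Total deductions = $170.52 + $448.21 + $567.37 + $246.68 + $42.11 + $48.72 + $0.00 + $358.83 + $114.27 = $1,996.71
Net pay = $4,871.87 − $1,996.71 = $2,875.16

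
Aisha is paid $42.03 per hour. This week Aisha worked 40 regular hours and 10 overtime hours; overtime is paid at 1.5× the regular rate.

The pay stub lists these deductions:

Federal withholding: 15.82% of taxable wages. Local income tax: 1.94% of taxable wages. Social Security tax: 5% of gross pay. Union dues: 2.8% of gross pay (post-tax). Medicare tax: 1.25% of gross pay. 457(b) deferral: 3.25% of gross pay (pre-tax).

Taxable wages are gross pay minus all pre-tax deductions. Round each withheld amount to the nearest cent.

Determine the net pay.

Regular pay: 40 × $42.03 = $1,681.20
Overtime pay: 10 × $42.03 × 1.5 = $630.45
Gross pay = $1,681.20 + $630.45 = $2,311.65
457(b) deferral: $2,311.65 × 0.0325 = $75.13
Taxable wages = $2,311.65 − $75.13 = $2,236.52
Federal withholding: $2,236.52 × 0.1582 = $353.82
Local income tax: $2,236.52 × 0.0194 = $43.39
Social Security tax: $2,311.65 × 0.05 = $115.58
Medicare tax: $2,311.65 × 0.0125 = $28.90
Union dues: $2,311.65 × 0.028 = $64.73
Total deductions = $75.13 + $353.82 + $43.39 + $115.58 + $28.90 + $64.73 = $681.55
Net pay = $2,311.65 − $681.55 = $1,630.10

$1,630.10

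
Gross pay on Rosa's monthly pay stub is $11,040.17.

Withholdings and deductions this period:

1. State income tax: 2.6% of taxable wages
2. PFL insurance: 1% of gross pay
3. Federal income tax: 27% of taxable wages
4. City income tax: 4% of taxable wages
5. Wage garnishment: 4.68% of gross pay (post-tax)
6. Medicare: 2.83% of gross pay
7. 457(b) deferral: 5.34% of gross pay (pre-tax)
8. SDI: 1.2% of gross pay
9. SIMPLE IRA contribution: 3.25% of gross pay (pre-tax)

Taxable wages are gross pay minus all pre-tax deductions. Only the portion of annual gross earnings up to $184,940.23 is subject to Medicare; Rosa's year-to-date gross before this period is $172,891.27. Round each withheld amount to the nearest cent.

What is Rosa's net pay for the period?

$5,628.96

SIMPLE IRA contribution: $11,040.17 × 0.0325 = $358.81
457(b) deferral: $11,040.17 × 0.0534 = $589.55
Pre-tax total = $358.81 + $589.55 = $948.36
Taxable wages = $11,040.17 − $948.36 = $10,091.81
Federal income tax: $10,091.81 × 0.27 = $2,724.79
State income tax: $10,091.81 × 0.026 = $262.39
City income tax: $10,091.81 × 0.04 = $403.67
PFL insurance: $11,040.17 × 0.01 = $110.40
SDI: $11,040.17 × 0.012 = $132.48
Medicare: cap not yet reached, full $11,040.17 is subject → $11,040.17 × 0.0283 = $312.44
Wage garnishment: $11,040.17 × 0.0468 = $516.68
Total deductions = $358.81 + $589.55 + $2,724.79 + $262.39 + $403.67 + $110.40 + $132.48 + $312.44 + $516.68 = $5,411.21
Net pay = $11,040.17 − $5,411.21 = $5,628.96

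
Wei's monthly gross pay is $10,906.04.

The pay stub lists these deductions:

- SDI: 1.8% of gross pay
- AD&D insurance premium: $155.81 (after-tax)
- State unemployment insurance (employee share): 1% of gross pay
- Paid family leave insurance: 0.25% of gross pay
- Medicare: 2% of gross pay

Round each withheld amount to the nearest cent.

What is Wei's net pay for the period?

SDI: $10,906.04 × 0.018 = $196.31
Medicare: $10,906.04 × 0.02 = $218.12
State unemployment insurance (employee share): $10,906.04 × 0.01 = $109.06
Paid family leave insurance: $10,906.04 × 0.0025 = $27.27
AD&D insurance premium: $155.81
Total deductions = $196.31 + $218.12 + $109.06 + $27.27 + $155.81 = $706.57
Net pay = $10,906.04 − $706.57 = $10,199.47

$10,199.47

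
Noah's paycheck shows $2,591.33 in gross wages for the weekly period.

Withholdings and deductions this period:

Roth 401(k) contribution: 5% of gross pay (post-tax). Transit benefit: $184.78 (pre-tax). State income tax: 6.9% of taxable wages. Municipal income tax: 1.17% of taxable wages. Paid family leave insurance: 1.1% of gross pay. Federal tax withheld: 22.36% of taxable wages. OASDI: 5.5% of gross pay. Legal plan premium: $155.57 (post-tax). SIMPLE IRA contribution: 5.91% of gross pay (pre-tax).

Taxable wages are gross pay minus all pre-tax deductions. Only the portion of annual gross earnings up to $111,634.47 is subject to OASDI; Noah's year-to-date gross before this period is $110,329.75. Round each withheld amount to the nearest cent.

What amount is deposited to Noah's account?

$1,182.30

SIMPLE IRA contribution: $2,591.33 × 0.0591 = $153.15
Transit benefit: $184.78
Pre-tax total = $153.15 + $184.78 = $337.93
Taxable wages = $2,591.33 − $337.93 = $2,253.40
Municipal income tax: $2,253.40 × 0.0117 = $26.36
State income tax: $2,253.40 × 0.069 = $155.48
Federal tax withheld: $2,253.40 × 0.2236 = $503.86
OASDI: only $111,634.47 − $110,329.75 = $1,304.72 of this check is subject → $1,304.72 × 0.055 = $71.76
Paid family leave insurance: $2,591.33 × 0.011 = $28.50
Legal plan premium: $155.57
Roth 401(k) contribution: $2,591.33 × 0.05 = $129.57
Total deductions = $153.15 + $184.78 + $26.36 + $155.48 + $503.86 + $71.76 + $28.50 + $155.57 + $129.57 = $1,409.03
Net pay = $2,591.33 − $1,409.03 = $1,182.30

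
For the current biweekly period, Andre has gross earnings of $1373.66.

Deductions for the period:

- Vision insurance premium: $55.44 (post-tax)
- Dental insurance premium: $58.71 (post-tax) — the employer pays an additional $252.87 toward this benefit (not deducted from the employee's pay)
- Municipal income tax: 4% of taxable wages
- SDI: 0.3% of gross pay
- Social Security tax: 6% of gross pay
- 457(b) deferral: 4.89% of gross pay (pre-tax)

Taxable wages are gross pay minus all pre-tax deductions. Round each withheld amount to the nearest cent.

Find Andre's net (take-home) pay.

$1053.54

457(b) deferral: $1373.66 × 0.0489 = $67.17
Taxable wages = $1373.66 − $67.17 = $1306.49
Municipal income tax: $1306.49 × 0.04 = $52.26
Social Security tax: $1373.66 × 0.06 = $82.42
SDI: $1373.66 × 0.003 = $4.12
Vision insurance premium: $55.44
Dental insurance premium: $58.71
(Employer's $252.87 toward dental insurance premium is not withheld from the employee.)
Total deductions = $67.17 + $52.26 + $82.42 + $4.12 + $55.44 + $58.71 = $320.12
Net pay = $1373.66 − $320.12 = $1053.54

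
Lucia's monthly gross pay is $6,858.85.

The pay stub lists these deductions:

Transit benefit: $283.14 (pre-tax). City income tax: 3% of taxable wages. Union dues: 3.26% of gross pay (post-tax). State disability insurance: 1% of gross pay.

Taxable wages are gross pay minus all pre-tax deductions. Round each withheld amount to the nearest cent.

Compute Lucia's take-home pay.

$6,086.25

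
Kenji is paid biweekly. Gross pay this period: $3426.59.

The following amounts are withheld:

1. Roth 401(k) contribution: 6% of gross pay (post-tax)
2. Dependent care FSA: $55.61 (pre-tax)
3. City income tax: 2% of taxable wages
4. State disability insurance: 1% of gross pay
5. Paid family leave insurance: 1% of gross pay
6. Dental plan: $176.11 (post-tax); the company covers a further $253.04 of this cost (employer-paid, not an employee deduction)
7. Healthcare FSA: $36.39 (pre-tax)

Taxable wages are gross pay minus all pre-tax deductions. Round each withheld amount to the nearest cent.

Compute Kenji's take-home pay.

$2817.65

Dependent care FSA: $55.61
Healthcare FSA: $36.39
Pre-tax total = $55.61 + $36.39 = $92.00
Taxable wages = $3426.59 − $92.00 = $3334.59
City income tax: $3334.59 × 0.02 = $66.69
Paid family leave insurance: $3426.59 × 0.01 = $34.27
State disability insurance: $3426.59 × 0.01 = $34.27
Roth 401(k) contribution: $3426.59 × 0.06 = $205.60
Dental plan: $176.11
(Employer's $253.04 toward dental plan is not withheld from the employee.)
Total deductions = $55.61 + $36.39 + $66.69 + $34.27 + $34.27 + $205.60 + $176.11 = $608.94
Net pay = $3426.59 − $608.94 = $2817.65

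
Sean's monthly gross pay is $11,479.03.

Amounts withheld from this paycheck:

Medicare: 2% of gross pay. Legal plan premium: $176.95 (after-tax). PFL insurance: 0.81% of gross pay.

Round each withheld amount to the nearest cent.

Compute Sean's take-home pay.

$10,979.52

PFL insurance: $11,479.03 × 0.0081 = $92.98
Medicare: $11,479.03 × 0.02 = $229.58
Legal plan premium: $176.95
Total deductions = $92.98 + $229.58 + $176.95 = $499.51
Net pay = $11,479.03 − $499.51 = $10,979.52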